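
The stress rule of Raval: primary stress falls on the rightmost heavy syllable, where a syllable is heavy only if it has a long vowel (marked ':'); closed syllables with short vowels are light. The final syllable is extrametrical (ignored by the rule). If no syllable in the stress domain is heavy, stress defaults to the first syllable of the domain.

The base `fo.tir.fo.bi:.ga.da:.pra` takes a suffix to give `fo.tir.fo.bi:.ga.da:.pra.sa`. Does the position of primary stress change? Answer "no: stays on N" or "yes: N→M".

Base `fo.tir.fo.bi:.ga.da:.pra` (7 syllables):
  The final syllable (7, pra) is extrametrical; the stress domain is syllables 1–6.
  Weights: 1 fo L, 2 tir L, 3 fo L, 4 bi: H, 5 ga L, 6 da: H.
  Heavy syllables in the domain: 4, 6. The rightmost is syllable 6 (da:).
  → primary stress on syllable 6.
Suffixed `fo.tir.fo.bi:.ga.da:.pra.sa` (8 syllables):
  The final syllable (8, sa) is extrametrical; the stress domain is syllables 1–7.
  Weights: 1 fo L, 2 tir L, 3 fo L, 4 bi: H, 5 ga L, 6 da: H, 7 pra L.
  Heavy syllables in the domain: 4, 6. The rightmost is syllable 6 (da:).
  → primary stress on syllable 6.

no: stays on 6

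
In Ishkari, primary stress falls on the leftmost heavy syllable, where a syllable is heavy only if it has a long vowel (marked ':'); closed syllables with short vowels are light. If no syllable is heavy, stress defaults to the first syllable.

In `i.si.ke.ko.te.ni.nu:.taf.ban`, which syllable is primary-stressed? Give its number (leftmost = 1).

Weights: 1 i L, 2 si L, 3 ke L, 4 ko L, 5 te L, 6 ni L, 7 nu: H, 8 taf L, 9 ban L.
Heavy syllables in the domain: 7. The leftmost is syllable 7 (nu:).
Primary stress: syllable 7 → i.si.ke.ko.te.ni.ˈnu:.taf.ban.

7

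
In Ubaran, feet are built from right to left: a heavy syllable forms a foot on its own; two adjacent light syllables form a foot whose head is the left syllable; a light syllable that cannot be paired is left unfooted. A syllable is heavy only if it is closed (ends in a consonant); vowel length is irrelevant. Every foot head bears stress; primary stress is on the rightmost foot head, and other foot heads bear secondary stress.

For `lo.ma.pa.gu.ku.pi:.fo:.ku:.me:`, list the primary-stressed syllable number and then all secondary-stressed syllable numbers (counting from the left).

primary 8, secondary 2, 4, 6

Weights: 1 lo L, 2 ma L, 3 pa L, 4 gu L, 5 ku L, 6 pi: L, 7 fo: L, 8 ku: L, 9 me: L.
Parse right to left (heavy = foot alone; LL = one foot; stranded L unfooted): lo (ˈma.pa) (ˈgu.ku) (ˈpi:.fo:) (ˈku:.me:).
Foot heads: 2, 4, 6, 8.
Primary stress on the rightmost head = syllable 8.
Secondary stress on 2, 4, 6: lo.ˌma.pa.ˌgu.ku.ˌpi:.fo:.ˈku:.me:.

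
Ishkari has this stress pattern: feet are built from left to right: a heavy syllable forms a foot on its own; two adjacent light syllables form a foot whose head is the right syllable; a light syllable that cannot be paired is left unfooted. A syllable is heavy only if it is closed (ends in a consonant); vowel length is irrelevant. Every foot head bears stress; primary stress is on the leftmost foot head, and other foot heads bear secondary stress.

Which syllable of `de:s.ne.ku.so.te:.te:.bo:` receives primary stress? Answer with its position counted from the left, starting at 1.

Weights: 1 de:s H, 2 ne L, 3 ku L, 4 so L, 5 te: L, 6 te: L, 7 bo: L.
Parse left to right (heavy = foot alone; LL = one foot; stranded L unfooted): (ˈde:s) (ne.ˈku) (so.ˈte:) (te:.ˈbo:).
Foot heads: 1, 3, 5, 7.
Primary stress on the leftmost head = syllable 1.
Primary stress: syllable 1 → ˈde:s.ne.ku.so.te:.te:.bo:.

1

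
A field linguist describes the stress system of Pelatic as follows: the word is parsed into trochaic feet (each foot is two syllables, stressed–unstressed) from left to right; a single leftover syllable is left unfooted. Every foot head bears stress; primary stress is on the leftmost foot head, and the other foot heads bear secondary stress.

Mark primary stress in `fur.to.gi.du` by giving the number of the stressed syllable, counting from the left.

Parse left to right into trochaic (ˈσσ) feet: (ˈfur.to) (ˈgi.du).
Foot heads (stressed positions): 1, 3.
End Rule Leftmost: primary stress on the leftmost head = syllable 1.
Primary stress: syllable 1 → ˈfur.to.gi.du.

1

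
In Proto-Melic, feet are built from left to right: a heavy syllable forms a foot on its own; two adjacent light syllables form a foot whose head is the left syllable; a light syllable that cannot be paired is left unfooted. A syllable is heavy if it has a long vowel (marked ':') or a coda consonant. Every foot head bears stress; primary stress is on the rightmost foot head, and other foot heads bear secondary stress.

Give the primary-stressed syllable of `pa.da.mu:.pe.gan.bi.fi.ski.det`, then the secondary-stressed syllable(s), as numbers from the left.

Weights: 1 pa L, 2 da L, 3 mu: H, 4 pe L, 5 gan H, 6 bi L, 7 fi L, 8 ski L, 9 det H.
Parse left to right (heavy = foot alone; LL = one foot; stranded L unfooted): (ˈpa.da) (ˈmu:) pe (ˈgan) (ˈbi.fi) ski (ˈdet).
Foot heads: 1, 3, 5, 6, 9.
Primary stress on the rightmost head = syllable 9.
Secondary stress on 1, 3, 5, 6: ˌpa.da.ˌmu:.pe.ˌgan.ˌbi.fi.ski.ˈdet.

primary 9, secondary 1, 3, 5, 6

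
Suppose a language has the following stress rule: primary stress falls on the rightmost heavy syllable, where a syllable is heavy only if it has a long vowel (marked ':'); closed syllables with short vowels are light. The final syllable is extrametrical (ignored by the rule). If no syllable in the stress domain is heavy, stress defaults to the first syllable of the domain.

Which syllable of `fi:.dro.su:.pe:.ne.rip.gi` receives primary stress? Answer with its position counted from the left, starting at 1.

The final syllable (7, gi) is extrametrical; the stress domain is syllables 1–6.
Weights: 1 fi: H, 2 dro L, 3 su: H, 4 pe: H, 5 ne L, 6 rip L.
Heavy syllables in the domain: 1, 3, 4. The rightmost is syllable 4 (pe:).
Primary stress: syllable 4 → fi:.dro.su:.ˈpe:.ne.rip.gi.

4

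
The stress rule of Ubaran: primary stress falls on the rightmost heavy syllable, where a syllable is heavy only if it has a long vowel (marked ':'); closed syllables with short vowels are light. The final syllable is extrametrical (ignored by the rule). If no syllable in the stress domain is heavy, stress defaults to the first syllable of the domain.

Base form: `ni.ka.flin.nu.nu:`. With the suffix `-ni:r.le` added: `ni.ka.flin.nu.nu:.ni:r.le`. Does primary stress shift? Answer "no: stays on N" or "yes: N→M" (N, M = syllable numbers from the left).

Base `ni.ka.flin.nu.nu:` (5 syllables):
  The final syllable (5, nu:) is extrametrical; the stress domain is syllables 1–4.
  Weights: 1 ni L, 2 ka L, 3 flin L, 4 nu L.
  No heavy syllable in the domain; default to the first syllable of the domain = syllable 1.
  → primary stress on syllable 1.
Suffixed `ni.ka.flin.nu.nu:.ni:r.le` (7 syllables):
  The final syllable (7, le) is extrametrical; the stress domain is syllables 1–6.
  Weights: 1 ni L, 2 ka L, 3 flin L, 4 nu L, 5 nu: H, 6 ni:r H.
  Heavy syllables in the domain: 5, 6. The rightmost is syllable 6 (ni:r).
  → primary stress on syllable 6.

yes: 1→6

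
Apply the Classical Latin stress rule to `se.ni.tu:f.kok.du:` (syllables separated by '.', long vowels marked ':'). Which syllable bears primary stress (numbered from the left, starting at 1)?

Classical Latin: stress the penult if heavy (long vowel or closed), else the antepenult.
Weights: 3 tu:f H, 4 kok H, 5 du: H.
The penult (syllable 4, kok) is heavy, so it takes stress.
Stress on syllable 4: se.ni.tu:f.ˈkok.du:.

4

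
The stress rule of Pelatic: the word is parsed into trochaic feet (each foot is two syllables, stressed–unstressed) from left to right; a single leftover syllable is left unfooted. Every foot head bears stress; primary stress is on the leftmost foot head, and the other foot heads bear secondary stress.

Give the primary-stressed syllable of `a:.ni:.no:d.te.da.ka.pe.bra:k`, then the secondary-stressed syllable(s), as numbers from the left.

primary 1, secondary 3, 5, 7

Parse left to right into trochaic (ˈσσ) feet: (ˈa:.ni:) (ˈno:d.te) (ˈda.ka) (ˈpe.bra:k).
Foot heads (stressed positions): 1, 3, 5, 7.
End Rule Leftmost: primary stress on the leftmost head = syllable 1.
Secondary stress on 3, 5, 7: ˈa:.ni:.ˌno:d.te.ˌda.ka.ˌpe.bra:k.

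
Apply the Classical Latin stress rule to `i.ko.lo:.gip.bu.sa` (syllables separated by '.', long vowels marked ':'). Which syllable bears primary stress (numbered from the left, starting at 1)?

Classical Latin: stress the penult if heavy (long vowel or closed), else the antepenult.
Weights: 4 gip H, 5 bu L, 6 sa L.
The penult (syllable 5, bu) is light, so stress falls on the antepenult (syllable 4, gip).
Stress on syllable 4: i.ko.lo:.ˈgip.bu.sa.

4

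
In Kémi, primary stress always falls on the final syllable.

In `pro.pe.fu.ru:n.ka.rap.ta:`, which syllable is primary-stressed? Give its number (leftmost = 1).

The word has 7 syllables; the final syllable is syllable 7 (ta:).
Primary stress: syllable 7 → pro.pe.fu.ru:n.ka.rap.ˈta:.

7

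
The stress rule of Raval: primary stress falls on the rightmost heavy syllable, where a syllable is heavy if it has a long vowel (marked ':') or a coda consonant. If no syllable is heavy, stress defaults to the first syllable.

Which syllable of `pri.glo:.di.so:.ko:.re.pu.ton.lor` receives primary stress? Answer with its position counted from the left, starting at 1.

9

Weights: 1 pri L, 2 glo: H, 3 di L, 4 so: H, 5 ko: H, 6 re L, 7 pu L, 8 ton H, 9 lor H.
Heavy syllables in the domain: 2, 4, 5, 8, 9. The rightmost is syllable 9 (lor).
Primary stress: syllable 9 → pri.glo:.di.so:.ko:.re.pu.ton.ˈlor.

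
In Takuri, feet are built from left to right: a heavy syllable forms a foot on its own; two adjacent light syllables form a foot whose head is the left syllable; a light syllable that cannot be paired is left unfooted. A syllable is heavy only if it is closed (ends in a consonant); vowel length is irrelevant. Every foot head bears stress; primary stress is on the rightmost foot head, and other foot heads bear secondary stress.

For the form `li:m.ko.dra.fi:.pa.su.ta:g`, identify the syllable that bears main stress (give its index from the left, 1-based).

7

Weights: 1 li:m H, 2 ko L, 3 dra L, 4 fi: L, 5 pa L, 6 su L, 7 ta:g H.
Parse left to right (heavy = foot alone; LL = one foot; stranded L unfooted): (ˈli:m) (ˈko.dra) (ˈfi:.pa) su (ˈta:g).
Foot heads: 1, 2, 4, 7.
Primary stress on the rightmost head = syllable 7.
Primary stress: syllable 7 → li:m.ko.dra.fi:.pa.su.ˈta:g.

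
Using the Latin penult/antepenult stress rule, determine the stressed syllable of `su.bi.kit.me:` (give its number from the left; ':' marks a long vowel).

Classical Latin: stress the penult if heavy (long vowel or closed), else the antepenult.
Weights: 2 bi L, 3 kit H, 4 me: H.
The penult (syllable 3, kit) is heavy, so it takes stress.
Stress on syllable 3: su.bi.ˈkit.me:.

3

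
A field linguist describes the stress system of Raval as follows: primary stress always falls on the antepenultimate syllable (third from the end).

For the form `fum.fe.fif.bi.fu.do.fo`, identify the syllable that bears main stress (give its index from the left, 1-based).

The word has 7 syllables; the antepenultimate syllable (third from the end) is syllable 5 (fu).
Primary stress: syllable 5 → fum.fe.fif.bi.ˈfu.do.fo.

5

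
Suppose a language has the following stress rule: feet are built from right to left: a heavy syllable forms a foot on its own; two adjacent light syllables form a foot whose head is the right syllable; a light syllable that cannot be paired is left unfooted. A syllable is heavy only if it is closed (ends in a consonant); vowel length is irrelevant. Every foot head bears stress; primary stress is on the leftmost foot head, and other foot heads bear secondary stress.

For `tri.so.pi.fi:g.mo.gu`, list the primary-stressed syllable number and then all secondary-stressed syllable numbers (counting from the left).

Weights: 1 tri L, 2 so L, 3 pi L, 4 fi:g H, 5 mo L, 6 gu L.
Parse right to left (heavy = foot alone; LL = one foot; stranded L unfooted): tri (so.ˈpi) (ˈfi:g) (mo.ˈgu).
Foot heads: 3, 4, 6.
Primary stress on the leftmost head = syllable 3.
Secondary stress on 4, 6: tri.so.ˈpi.ˌfi:g.mo.ˌgu.

primary 3, secondary 4, 6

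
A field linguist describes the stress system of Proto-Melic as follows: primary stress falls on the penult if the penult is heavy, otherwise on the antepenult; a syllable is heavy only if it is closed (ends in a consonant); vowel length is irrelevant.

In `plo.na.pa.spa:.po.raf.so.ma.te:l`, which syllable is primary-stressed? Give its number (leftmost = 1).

Weights: 7 so L, 8 ma L, 9 te:l H.
The penult (syllable 8, ma) is light, so stress falls on the antepenult (syllable 7, so).
Primary stress: syllable 7 → plo.na.pa.spa:.po.raf.ˈso.ma.te:l.

7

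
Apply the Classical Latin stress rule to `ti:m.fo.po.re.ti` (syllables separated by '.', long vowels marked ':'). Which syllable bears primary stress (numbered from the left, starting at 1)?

3

Classical Latin: stress the penult if heavy (long vowel or closed), else the antepenult.
Weights: 3 po L, 4 re L, 5 ti L.
The penult (syllable 4, re) is light, so stress falls on the antepenult (syllable 3, po).
Stress on syllable 3: ti:m.fo.ˈpo.re.ti.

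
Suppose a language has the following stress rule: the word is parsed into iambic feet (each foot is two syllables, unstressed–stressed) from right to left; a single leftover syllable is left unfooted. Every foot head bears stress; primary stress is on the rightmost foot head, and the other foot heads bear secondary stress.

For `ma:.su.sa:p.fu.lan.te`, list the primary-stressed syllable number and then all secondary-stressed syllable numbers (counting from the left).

primary 6, secondary 2, 4

Parse right to left into iambic (σˈσ) feet: (ma:.ˈsu) (sa:p.ˈfu) (lan.ˈte).
Foot heads (stressed positions): 2, 4, 6.
End Rule Rightmost: primary stress on the rightmost head = syllable 6.
Secondary stress on 2, 4: ma:.ˌsu.sa:p.ˌfu.lan.ˈte.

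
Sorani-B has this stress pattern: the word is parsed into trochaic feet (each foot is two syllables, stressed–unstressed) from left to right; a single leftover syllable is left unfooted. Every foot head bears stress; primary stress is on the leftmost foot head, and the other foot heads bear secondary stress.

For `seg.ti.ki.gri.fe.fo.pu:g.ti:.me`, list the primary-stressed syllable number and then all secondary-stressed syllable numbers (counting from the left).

primary 1, secondary 3, 5, 7

Parse left to right into trochaic (ˈσσ) feet: (ˈseg.ti) (ˈki.gri) (ˈfe.fo) (ˈpu:g.ti:) me. Syllable 9 is left unfooted.
Foot heads (stressed positions): 1, 3, 5, 7.
End Rule Leftmost: primary stress on the leftmost head = syllable 1.
Secondary stress on 3, 5, 7: ˈseg.ti.ˌki.gri.ˌfe.fo.ˌpu:g.ti:.me.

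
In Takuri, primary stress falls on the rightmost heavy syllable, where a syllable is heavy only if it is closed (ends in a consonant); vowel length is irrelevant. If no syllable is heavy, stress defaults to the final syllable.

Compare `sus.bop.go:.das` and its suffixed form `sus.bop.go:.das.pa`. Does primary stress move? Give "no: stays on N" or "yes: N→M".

no: stays on 4

Base `sus.bop.go:.das` (4 syllables):
  Weights: 1 sus H, 2 bop H, 3 go: L, 4 das H.
  Heavy syllables in the domain: 1, 2, 4. The rightmost is syllable 4 (das).
  → primary stress on syllable 4.
Suffixed `sus.bop.go:.das.pa` (5 syllables):
  Weights: 1 sus H, 2 bop H, 3 go: L, 4 das H, 5 pa L.
  Heavy syllables in the domain: 1, 2, 4. The rightmost is syllable 4 (das).
  → primary stress on syllable 4.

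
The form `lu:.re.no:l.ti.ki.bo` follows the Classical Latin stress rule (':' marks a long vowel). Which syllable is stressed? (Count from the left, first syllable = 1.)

4

Classical Latin: stress the penult if heavy (long vowel or closed), else the antepenult.
Weights: 4 ti L, 5 ki L, 6 bo L.
The penult (syllable 5, ki) is light, so stress falls on the antepenult (syllable 4, ti).
Stress on syllable 4: lu:.re.no:l.ˈti.ki.bo.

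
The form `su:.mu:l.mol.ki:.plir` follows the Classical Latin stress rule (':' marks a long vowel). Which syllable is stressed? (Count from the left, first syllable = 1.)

Classical Latin: stress the penult if heavy (long vowel or closed), else the antepenult.
Weights: 3 mol H, 4 ki: H, 5 plir H.
The penult (syllable 4, ki:) is heavy, so it takes stress.
Stress on syllable 4: su:.mu:l.mol.ˈki:.plir.

4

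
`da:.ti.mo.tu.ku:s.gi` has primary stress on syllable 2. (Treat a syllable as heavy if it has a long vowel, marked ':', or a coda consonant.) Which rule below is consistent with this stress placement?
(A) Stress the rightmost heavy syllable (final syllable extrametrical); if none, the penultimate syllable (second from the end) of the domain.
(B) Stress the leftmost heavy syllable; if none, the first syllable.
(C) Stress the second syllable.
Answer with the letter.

Rule A → syllable 5 (observed: 2).
Rule B → syllable 1 (observed: 2).
Rule C → syllable 2 ✓.

C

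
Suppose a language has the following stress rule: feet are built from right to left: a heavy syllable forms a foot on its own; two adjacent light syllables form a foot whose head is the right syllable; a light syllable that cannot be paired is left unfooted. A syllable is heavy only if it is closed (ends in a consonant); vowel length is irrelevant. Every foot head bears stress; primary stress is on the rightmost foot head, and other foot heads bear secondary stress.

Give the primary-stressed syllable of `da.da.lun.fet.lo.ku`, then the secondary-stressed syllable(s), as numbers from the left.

primary 6, secondary 2, 3, 4

Weights: 1 da L, 2 da L, 3 lun H, 4 fet H, 5 lo L, 6 ku L.
Parse right to left (heavy = foot alone; LL = one foot; stranded L unfooted): (da.ˈda) (ˈlun) (ˈfet) (lo.ˈku).
Foot heads: 2, 3, 4, 6.
Primary stress on the rightmost head = syllable 6.
Secondary stress on 2, 3, 4: da.ˌda.ˌlun.ˌfet.lo.ˈku.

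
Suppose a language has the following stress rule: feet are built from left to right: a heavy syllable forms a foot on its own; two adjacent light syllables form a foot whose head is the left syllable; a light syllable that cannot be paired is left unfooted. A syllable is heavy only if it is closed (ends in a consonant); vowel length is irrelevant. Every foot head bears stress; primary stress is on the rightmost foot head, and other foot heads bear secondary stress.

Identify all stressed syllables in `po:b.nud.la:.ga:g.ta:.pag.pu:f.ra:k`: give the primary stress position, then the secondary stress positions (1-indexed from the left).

Weights: 1 po:b H, 2 nud H, 3 la: L, 4 ga:g H, 5 ta: L, 6 pag H, 7 pu:f H, 8 ra:k H.
Parse left to right (heavy = foot alone; LL = one foot; stranded L unfooted): (ˈpo:b) (ˈnud) la: (ˈga:g) ta: (ˈpag) (ˈpu:f) (ˈra:k).
Foot heads: 1, 2, 4, 6, 7, 8.
Primary stress on the rightmost head = syllable 8.
Secondary stress on 1, 2, 4, 6, 7: ˌpo:b.ˌnud.la:.ˌga:g.ta:.ˌpag.ˌpu:f.ˈra:k.

primary 8, secondary 1, 2, 4, 6, 7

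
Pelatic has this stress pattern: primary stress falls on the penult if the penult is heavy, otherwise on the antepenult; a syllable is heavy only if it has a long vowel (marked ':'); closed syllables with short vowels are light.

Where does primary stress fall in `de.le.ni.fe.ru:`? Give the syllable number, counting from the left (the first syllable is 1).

Weights: 3 ni L, 4 fe L, 5 ru: H.
The penult (syllable 4, fe) is light, so stress falls on the antepenult (syllable 3, ni).
Primary stress: syllable 3 → de.le.ˈni.fe.ru:.

3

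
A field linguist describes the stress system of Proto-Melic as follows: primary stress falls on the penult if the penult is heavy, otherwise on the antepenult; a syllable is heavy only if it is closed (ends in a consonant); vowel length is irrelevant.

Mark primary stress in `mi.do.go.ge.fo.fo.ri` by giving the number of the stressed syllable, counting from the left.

5

Weights: 5 fo L, 6 fo L, 7 ri L.
The penult (syllable 6, fo) is light, so stress falls on the antepenult (syllable 5, fo).
Primary stress: syllable 5 → mi.do.go.ge.ˈfo.fo.ri.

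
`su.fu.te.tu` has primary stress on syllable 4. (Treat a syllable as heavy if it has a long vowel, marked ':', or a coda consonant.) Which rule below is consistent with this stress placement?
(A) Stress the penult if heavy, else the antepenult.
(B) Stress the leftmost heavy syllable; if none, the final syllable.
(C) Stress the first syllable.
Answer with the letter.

Rule A → syllable 2 (observed: 4).
Rule B → syllable 4 ✓.
Rule C → syllable 1 (observed: 4).

B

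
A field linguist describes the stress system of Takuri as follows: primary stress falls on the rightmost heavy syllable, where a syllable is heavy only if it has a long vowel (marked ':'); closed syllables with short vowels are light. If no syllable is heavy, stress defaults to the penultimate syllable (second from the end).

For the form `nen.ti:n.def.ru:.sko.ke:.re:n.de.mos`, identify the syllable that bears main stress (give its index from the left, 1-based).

Weights: 1 nen L, 2 ti:n H, 3 def L, 4 ru: H, 5 sko L, 6 ke: H, 7 re:n H, 8 de L, 9 mos L.
Heavy syllables in the domain: 2, 4, 6, 7. The rightmost is syllable 7 (re:n).
Primary stress: syllable 7 → nen.ti:n.def.ru:.sko.ke:.ˈre:n.de.mos.

7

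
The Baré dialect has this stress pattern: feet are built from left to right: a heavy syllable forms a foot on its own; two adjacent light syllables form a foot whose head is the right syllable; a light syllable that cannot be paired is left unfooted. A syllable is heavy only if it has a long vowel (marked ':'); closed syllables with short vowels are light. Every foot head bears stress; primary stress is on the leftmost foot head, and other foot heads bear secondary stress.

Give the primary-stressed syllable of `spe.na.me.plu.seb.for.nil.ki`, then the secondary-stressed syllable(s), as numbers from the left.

primary 2, secondary 4, 6, 8

Weights: 1 spe L, 2 na L, 3 me L, 4 plu L, 5 seb L, 6 for L, 7 nil L, 8 ki L.
Parse left to right (heavy = foot alone; LL = one foot; stranded L unfooted): (spe.ˈna) (me.ˈplu) (seb.ˈfor) (nil.ˈki).
Foot heads: 2, 4, 6, 8.
Primary stress on the leftmost head = syllable 2.
Secondary stress on 4, 6, 8: spe.ˈna.me.ˌplu.seb.ˌfor.nil.ˌki.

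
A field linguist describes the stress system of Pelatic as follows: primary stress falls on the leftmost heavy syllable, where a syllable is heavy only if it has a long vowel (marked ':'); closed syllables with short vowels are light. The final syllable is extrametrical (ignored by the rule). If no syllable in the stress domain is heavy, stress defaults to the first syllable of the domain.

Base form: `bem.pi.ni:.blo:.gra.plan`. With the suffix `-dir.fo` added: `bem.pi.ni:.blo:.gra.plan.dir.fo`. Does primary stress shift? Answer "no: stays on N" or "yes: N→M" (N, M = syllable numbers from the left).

Base `bem.pi.ni:.blo:.gra.plan` (6 syllables):
  The final syllable (6, plan) is extrametrical; the stress domain is syllables 1–5.
  Weights: 1 bem L, 2 pi L, 3 ni: H, 4 blo: H, 5 gra L.
  Heavy syllables in the domain: 3, 4. The leftmost is syllable 3 (ni:).
  → primary stress on syllable 3.
Suffixed `bem.pi.ni:.blo:.gra.plan.dir.fo` (8 syllables):
  The final syllable (8, fo) is extrametrical; the stress domain is syllables 1–7.
  Weights: 1 bem L, 2 pi L, 3 ni: H, 4 blo: H, 5 gra L, 6 plan L, 7 dir L.
  Heavy syllables in the domain: 3, 4. The leftmost is syllable 3 (ni:).
  → primary stress on syllable 3.

no: stays on 3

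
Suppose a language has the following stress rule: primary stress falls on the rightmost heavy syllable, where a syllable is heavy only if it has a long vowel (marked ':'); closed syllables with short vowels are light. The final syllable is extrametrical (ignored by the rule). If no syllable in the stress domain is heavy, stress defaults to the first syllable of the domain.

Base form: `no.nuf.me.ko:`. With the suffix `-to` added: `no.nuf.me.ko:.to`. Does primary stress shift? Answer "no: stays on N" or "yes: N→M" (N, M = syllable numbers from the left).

Base `no.nuf.me.ko:` (4 syllables):
  The final syllable (4, ko:) is extrametrical; the stress domain is syllables 1–3.
  Weights: 1 no L, 2 nuf L, 3 me L.
  No heavy syllable in the domain; default to the first syllable of the domain = syllable 1.
  → primary stress on syllable 1.
Suffixed `no.nuf.me.ko:.to` (5 syllables):
  The final syllable (5, to) is extrametrical; the stress domain is syllables 1–4.
  Weights: 1 no L, 2 nuf L, 3 me L, 4 ko: H.
  Heavy syllables in the domain: 4. The rightmost is syllable 4 (ko:).
  → primary stress on syllable 4.

yes: 1→4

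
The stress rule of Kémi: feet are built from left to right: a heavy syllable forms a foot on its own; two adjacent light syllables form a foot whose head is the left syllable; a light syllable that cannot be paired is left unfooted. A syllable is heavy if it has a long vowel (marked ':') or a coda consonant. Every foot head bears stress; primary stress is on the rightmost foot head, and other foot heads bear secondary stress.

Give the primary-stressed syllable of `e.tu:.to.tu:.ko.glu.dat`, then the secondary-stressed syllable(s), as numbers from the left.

primary 7, secondary 2, 4, 5

Weights: 1 e L, 2 tu: H, 3 to L, 4 tu: H, 5 ko L, 6 glu L, 7 dat H.
Parse left to right (heavy = foot alone; LL = one foot; stranded L unfooted): e (ˈtu:) to (ˈtu:) (ˈko.glu) (ˈdat).
Foot heads: 2, 4, 5, 7.
Primary stress on the rightmost head = syllable 7.
Secondary stress on 2, 4, 5: e.ˌtu:.to.ˌtu:.ˌko.glu.ˈdat.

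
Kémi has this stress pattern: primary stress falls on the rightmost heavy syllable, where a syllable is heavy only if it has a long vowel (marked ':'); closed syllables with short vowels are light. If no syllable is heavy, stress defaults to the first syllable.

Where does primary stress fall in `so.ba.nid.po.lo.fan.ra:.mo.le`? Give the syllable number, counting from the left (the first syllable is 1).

Weights: 1 so L, 2 ba L, 3 nid L, 4 po L, 5 lo L, 6 fan L, 7 ra: H, 8 mo L, 9 le L.
Heavy syllables in the domain: 7. The rightmost is syllable 7 (ra:).
Primary stress: syllable 7 → so.ba.nid.po.lo.fan.ˈra:.mo.le.

7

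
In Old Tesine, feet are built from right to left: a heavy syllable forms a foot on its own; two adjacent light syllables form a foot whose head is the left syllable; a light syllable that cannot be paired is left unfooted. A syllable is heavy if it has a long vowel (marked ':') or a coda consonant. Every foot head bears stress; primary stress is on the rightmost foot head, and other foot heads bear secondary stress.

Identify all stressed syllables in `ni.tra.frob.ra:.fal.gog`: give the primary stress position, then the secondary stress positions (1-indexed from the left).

primary 6, secondary 1, 3, 4, 5

Weights: 1 ni L, 2 tra L, 3 frob H, 4 ra: H, 5 fal H, 6 gog H.
Parse right to left (heavy = foot alone; LL = one foot; stranded L unfooted): (ˈni.tra) (ˈfrob) (ˈra:) (ˈfal) (ˈgog).
Foot heads: 1, 3, 4, 5, 6.
Primary stress on the rightmost head = syllable 6.
Secondary stress on 1, 3, 4, 5: ˌni.tra.ˌfrob.ˌra:.ˌfal.ˈgog.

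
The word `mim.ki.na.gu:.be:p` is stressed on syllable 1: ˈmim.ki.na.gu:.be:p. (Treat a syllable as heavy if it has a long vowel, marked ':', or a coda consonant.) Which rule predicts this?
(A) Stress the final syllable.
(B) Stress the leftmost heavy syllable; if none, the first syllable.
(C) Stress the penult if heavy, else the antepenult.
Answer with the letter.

Rule A → syllable 5 (observed: 1).
Rule B → syllable 1 ✓.
Rule C → syllable 4 (observed: 1).

B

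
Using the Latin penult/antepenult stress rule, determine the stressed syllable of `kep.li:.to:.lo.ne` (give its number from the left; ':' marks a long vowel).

Classical Latin: stress the penult if heavy (long vowel or closed), else the antepenult.
Weights: 3 to: H, 4 lo L, 5 ne L.
The penult (syllable 4, lo) is light, so stress falls on the antepenult (syllable 3, to:).
Stress on syllable 3: kep.li:.ˈto:.lo.ne.

3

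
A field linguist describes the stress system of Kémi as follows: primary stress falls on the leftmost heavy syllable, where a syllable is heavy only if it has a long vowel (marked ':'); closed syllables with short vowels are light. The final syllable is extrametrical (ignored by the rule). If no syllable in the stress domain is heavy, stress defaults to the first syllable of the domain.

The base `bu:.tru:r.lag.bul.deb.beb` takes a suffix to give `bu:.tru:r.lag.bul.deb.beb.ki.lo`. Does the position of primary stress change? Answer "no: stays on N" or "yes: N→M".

Base `bu:.tru:r.lag.bul.deb.beb` (6 syllables):
  The final syllable (6, beb) is extrametrical; the stress domain is syllables 1–5.
  Weights: 1 bu: H, 2 tru:r H, 3 lag L, 4 bul L, 5 deb L.
  Heavy syllables in the domain: 1, 2. The leftmost is syllable 1 (bu:).
  → primary stress on syllable 1.
Suffixed `bu:.tru:r.lag.bul.deb.beb.ki.lo` (8 syllables):
  The final syllable (8, lo) is extrametrical; the stress domain is syllables 1–7.
  Weights: 1 bu: H, 2 tru:r H, 3 lag L, 4 bul L, 5 deb L, 6 beb L, 7 ki L.
  Heavy syllables in the domain: 1, 2. The leftmost is syllable 1 (bu:).
  → primary stress on syllable 1.

no: stays on 1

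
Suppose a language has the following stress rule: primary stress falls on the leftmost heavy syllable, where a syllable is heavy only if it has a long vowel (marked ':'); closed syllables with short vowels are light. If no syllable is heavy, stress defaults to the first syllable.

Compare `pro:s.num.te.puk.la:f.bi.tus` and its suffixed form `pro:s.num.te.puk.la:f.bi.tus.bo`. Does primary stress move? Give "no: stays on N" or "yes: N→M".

Base `pro:s.num.te.puk.la:f.bi.tus` (7 syllables):
  Weights: 1 pro:s H, 2 num L, 3 te L, 4 puk L, 5 la:f H, 6 bi L, 7 tus L.
  Heavy syllables in the domain: 1, 5. The leftmost is syllable 1 (pro:s).
  → primary stress on syllable 1.
Suffixed `pro:s.num.te.puk.la:f.bi.tus.bo` (8 syllables):
  Weights: 1 pro:s H, 2 num L, 3 te L, 4 puk L, 5 la:f H, 6 bi L, 7 tus L, 8 bo L.
  Heavy syllables in the domain: 1, 5. The leftmost is syllable 1 (pro:s).
  → primary stress on syllable 1.

no: stays on 1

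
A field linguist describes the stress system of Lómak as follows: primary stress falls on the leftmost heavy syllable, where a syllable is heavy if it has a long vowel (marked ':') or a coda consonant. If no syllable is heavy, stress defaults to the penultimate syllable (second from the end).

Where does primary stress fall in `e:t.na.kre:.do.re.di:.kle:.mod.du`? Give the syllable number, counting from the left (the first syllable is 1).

Weights: 1 e:t H, 2 na L, 3 kre: H, 4 do L, 5 re L, 6 di: H, 7 kle: H, 8 mod H, 9 du L.
Heavy syllables in the domain: 1, 3, 6, 7, 8. The leftmost is syllable 1 (e:t).
Primary stress: syllable 1 → ˈe:t.na.kre:.do.re.di:.kle:.mod.du.

1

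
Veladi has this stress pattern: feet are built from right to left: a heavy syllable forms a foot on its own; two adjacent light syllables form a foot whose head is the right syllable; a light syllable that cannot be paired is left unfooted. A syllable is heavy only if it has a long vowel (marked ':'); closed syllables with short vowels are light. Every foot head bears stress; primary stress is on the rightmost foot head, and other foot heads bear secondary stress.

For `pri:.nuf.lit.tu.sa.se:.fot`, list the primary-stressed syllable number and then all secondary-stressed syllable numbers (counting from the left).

primary 6, secondary 1, 3, 5

Weights: 1 pri: H, 2 nuf L, 3 lit L, 4 tu L, 5 sa L, 6 se: H, 7 fot L.
Parse right to left (heavy = foot alone; LL = one foot; stranded L unfooted): (ˈpri:) (nuf.ˈlit) (tu.ˈsa) (ˈse:) fot.
Foot heads: 1, 3, 5, 6.
Primary stress on the rightmost head = syllable 6.
Secondary stress on 1, 3, 5: ˌpri:.nuf.ˌlit.tu.ˌsa.ˈse:.fot.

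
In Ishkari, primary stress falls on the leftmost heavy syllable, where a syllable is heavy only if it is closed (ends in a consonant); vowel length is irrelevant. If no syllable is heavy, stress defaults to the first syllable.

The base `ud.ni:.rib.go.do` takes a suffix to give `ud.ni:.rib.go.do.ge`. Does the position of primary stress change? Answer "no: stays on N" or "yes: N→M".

Base `ud.ni:.rib.go.do` (5 syllables):
  Weights: 1 ud H, 2 ni: L, 3 rib H, 4 go L, 5 do L.
  Heavy syllables in the domain: 1, 3. The leftmost is syllable 1 (ud).
  → primary stress on syllable 1.
Suffixed `ud.ni:.rib.go.do.ge` (6 syllables):
  Weights: 1 ud H, 2 ni: L, 3 rib H, 4 go L, 5 do L, 6 ge L.
  Heavy syllables in the domain: 1, 3. The leftmost is syllable 1 (ud).
  → primary stress on syllable 1.

no: stays on 1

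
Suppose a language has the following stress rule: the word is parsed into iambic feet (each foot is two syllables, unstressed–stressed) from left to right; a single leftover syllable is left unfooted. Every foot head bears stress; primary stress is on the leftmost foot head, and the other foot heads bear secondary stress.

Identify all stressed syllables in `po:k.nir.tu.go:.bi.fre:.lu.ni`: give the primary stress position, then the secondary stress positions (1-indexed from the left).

primary 2, secondary 4, 6, 8

Parse left to right into iambic (σˈσ) feet: (po:k.ˈnir) (tu.ˈgo:) (bi.ˈfre:) (lu.ˈni).
Foot heads (stressed positions): 2, 4, 6, 8.
End Rule Leftmost: primary stress on the leftmost head = syllable 2.
Secondary stress on 4, 6, 8: po:k.ˈnir.tu.ˌgo:.bi.ˌfre:.lu.ˌni.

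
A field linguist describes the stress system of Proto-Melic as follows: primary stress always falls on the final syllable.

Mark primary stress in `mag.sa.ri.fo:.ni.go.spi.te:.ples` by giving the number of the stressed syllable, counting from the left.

The word has 9 syllables; the final syllable is syllable 9 (ples).
Primary stress: syllable 9 → mag.sa.ri.fo:.ni.go.spi.te:.ˈples.

9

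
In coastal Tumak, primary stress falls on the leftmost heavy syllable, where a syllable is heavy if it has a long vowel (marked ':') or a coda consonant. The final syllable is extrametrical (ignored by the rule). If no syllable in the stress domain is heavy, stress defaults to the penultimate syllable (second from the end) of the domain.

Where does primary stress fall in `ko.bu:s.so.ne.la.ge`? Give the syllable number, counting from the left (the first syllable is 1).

2

The final syllable (6, ge) is extrametrical; the stress domain is syllables 1–5.
Weights: 1 ko L, 2 bu:s H, 3 so L, 4 ne L, 5 la L.
Heavy syllables in the domain: 2. The leftmost is syllable 2 (bu:s).
Primary stress: syllable 2 → ko.ˈbu:s.so.ne.la.ge.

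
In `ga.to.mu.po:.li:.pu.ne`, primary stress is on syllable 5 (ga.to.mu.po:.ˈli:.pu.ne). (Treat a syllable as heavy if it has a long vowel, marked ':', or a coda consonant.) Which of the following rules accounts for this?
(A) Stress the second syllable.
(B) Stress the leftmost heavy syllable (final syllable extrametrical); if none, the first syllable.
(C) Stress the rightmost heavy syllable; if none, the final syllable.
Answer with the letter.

Rule A → syllable 2 (observed: 5).
Rule B → syllable 4 (observed: 5).
Rule C → syllable 5 ✓.

C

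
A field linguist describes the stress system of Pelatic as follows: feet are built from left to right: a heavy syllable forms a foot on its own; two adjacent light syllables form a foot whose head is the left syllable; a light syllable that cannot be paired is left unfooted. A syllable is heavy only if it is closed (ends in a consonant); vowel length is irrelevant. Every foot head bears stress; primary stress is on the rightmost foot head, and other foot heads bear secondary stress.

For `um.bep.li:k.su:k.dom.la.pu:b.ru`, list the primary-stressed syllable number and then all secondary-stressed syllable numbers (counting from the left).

primary 7, secondary 1, 2, 3, 4, 5

Weights: 1 um H, 2 bep H, 3 li:k H, 4 su:k H, 5 dom H, 6 la L, 7 pu:b H, 8 ru L.
Parse left to right (heavy = foot alone; LL = one foot; stranded L unfooted): (ˈum) (ˈbep) (ˈli:k) (ˈsu:k) (ˈdom) la (ˈpu:b) ru.
Foot heads: 1, 2, 3, 4, 5, 7.
Primary stress on the rightmost head = syllable 7.
Secondary stress on 1, 2, 3, 4, 5: ˌum.ˌbep.ˌli:k.ˌsu:k.ˌdom.la.ˈpu:b.ru.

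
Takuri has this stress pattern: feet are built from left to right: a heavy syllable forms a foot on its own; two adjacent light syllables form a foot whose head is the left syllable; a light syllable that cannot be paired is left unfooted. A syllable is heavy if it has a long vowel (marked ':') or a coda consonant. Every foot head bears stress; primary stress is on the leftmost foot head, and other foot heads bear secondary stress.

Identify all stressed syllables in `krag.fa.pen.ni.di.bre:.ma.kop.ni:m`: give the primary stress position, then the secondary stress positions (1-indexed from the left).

primary 1, secondary 3, 4, 6, 8, 9

Weights: 1 krag H, 2 fa L, 3 pen H, 4 ni L, 5 di L, 6 bre: H, 7 ma L, 8 kop H, 9 ni:m H.
Parse left to right (heavy = foot alone; LL = one foot; stranded L unfooted): (ˈkrag) fa (ˈpen) (ˈni.di) (ˈbre:) ma (ˈkop) (ˈni:m).
Foot heads: 1, 3, 4, 6, 8, 9.
Primary stress on the leftmost head = syllable 1.
Secondary stress on 3, 4, 6, 8, 9: ˈkrag.fa.ˌpen.ˌni.di.ˌbre:.ma.ˌkop.ˌni:m.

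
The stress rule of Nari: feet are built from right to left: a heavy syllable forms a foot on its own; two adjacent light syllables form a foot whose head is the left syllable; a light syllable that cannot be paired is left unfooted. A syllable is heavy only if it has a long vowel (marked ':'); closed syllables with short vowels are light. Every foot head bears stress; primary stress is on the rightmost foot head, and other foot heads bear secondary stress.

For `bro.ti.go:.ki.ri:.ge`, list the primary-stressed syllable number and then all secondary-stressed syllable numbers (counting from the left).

Weights: 1 bro L, 2 ti L, 3 go: H, 4 ki L, 5 ri: H, 6 ge L.
Parse right to left (heavy = foot alone; LL = one foot; stranded L unfooted): (ˈbro.ti) (ˈgo:) ki (ˈri:) ge.
Foot heads: 1, 3, 5.
Primary stress on the rightmost head = syllable 5.
Secondary stress on 1, 3: ˌbro.ti.ˌgo:.ki.ˈri:.ge.

primary 5, secondary 1, 3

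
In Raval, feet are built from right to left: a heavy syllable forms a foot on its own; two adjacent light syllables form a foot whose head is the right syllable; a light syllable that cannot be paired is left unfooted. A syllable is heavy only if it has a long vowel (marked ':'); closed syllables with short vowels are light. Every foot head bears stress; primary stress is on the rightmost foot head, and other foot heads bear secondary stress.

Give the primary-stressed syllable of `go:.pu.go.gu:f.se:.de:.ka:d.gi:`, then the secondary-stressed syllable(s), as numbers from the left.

Weights: 1 go: H, 2 pu L, 3 go L, 4 gu:f H, 5 se: H, 6 de: H, 7 ka:d H, 8 gi: H.
Parse right to left (heavy = foot alone; LL = one foot; stranded L unfooted): (ˈgo:) (pu.ˈgo) (ˈgu:f) (ˈse:) (ˈde:) (ˈka:d) (ˈgi:).
Foot heads: 1, 3, 4, 5, 6, 7, 8.
Primary stress on the rightmost head = syllable 8.
Secondary stress on 1, 3, 4, 5, 6, 7: ˌgo:.pu.ˌgo.ˌgu:f.ˌse:.ˌde:.ˌka:d.ˈgi:.

primary 8, secondary 1, 3, 4, 5, 6, 7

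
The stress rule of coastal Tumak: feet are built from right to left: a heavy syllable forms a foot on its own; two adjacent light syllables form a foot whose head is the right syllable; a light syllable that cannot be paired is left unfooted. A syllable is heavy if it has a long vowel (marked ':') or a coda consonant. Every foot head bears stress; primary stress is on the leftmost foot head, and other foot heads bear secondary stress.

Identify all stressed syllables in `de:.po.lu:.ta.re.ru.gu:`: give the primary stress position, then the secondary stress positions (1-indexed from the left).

primary 1, secondary 3, 6, 7

Weights: 1 de: H, 2 po L, 3 lu: H, 4 ta L, 5 re L, 6 ru L, 7 gu: H.
Parse right to left (heavy = foot alone; LL = one foot; stranded L unfooted): (ˈde:) po (ˈlu:) ta (re.ˈru) (ˈgu:).
Foot heads: 1, 3, 6, 7.
Primary stress on the leftmost head = syllable 1.
Secondary stress on 3, 6, 7: ˈde:.po.ˌlu:.ta.re.ˌru.ˌgu:.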